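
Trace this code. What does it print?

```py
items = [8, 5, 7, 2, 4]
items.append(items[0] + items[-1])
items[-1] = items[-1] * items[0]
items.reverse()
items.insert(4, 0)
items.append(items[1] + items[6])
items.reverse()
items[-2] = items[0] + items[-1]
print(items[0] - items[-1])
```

-84

append items[0]+items[-1] = 8+4 = 12 → [8, 5, 7, 2, 4, 12]
items[-1] = items[-1]*items[0] = 12*8 = 96 → [8, 5, 7, 2, 4, 96]
reverse → [96, 4, 2, 7, 5, 8]
insert 0 at 4 → [96, 4, 2, 7, 0, 5, 8]
append items[1]+items[6] = 4+8 = 12 → [96, 4, 2, 7, 0, 5, 8, 12]
reverse → [12, 8, 5, 0, 7, 2, 4, 96]
items[-2] = items[0]+items[-1] = 12+96 = 108 → [12, 8, 5, 0, 7, 2, 108, 96]
items[0]-items[-1] = 12-96 = -84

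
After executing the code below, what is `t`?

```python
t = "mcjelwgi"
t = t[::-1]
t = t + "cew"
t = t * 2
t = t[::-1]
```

reverse → 'igwlejcm'
+ 'cew' → 'igwlejcmcew'
repeat ×2 → 'igwlejcmcewigwlejcmcew'
reverse → 'wecmcjelwgiwecmcjelwgi'

'wecmcjelwgiwecmcjelwgi'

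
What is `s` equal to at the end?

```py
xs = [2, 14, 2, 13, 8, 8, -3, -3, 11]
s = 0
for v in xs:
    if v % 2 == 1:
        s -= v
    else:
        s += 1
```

-13

v=2: not odd, s = 0+1 = 1
v=14: not odd, s = 1+1 = 2
v=2: not odd, s = 2+1 = 3
v=13: odd, s = 3-13 = -10
v=8: not odd, s = (-10)+1 = -9
v=8: not odd, s = (-9)+1 = -8
v=-3: odd, s = (-8)-(-3) = -5
v=-3: odd, s = (-5)-(-3) = -2
v=11: odd, s = (-2)-11 = -13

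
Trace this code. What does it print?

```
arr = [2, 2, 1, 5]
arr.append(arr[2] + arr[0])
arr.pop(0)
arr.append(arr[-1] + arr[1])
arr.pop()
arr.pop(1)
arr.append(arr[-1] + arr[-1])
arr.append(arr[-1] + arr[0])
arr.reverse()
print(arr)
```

[8, 6, 3, 5, 2]

append arr[2]+arr[0] = 1+2 = 3 → [2, 2, 1, 5, 3]
pop(0) removes 2 → [2, 1, 5, 3]
append arr[-1]+arr[1] = 3+1 = 4 → [2, 1, 5, 3, 4]
pop() removes 4 → [2, 1, 5, 3]
pop(1) removes 1 → [2, 5, 3]
append arr[-1]+arr[-1] = 3+3 = 6 → [2, 5, 3, 6]
append arr[-1]+arr[0] = 6+2 = 8 → [2, 5, 3, 6, 8]
reverse → [8, 6, 3, 5, 2]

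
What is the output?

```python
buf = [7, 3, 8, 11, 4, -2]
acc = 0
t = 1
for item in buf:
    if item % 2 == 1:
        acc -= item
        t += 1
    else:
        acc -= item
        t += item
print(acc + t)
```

item=7: odd, acc = 0-7 = -7; t=2
item=3: odd, acc = (-7)-3 = -10; t=3
item=8: not odd, acc = (-10)-8 = -18; t=11
item=11: odd, acc = (-18)-11 = -29; t=12
item=4: not odd, acc = (-29)-4 = -33; t=16
item=-2: not odd, acc = (-33)-(-2) = -31; t=14
acc+t = (-31)+14 = -17

-17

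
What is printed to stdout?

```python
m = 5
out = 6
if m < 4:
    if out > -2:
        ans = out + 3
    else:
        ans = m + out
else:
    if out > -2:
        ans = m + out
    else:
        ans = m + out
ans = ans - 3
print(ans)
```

8

m=5, out=6
m < 4 is False; out > -2 is True
→ ans = m + out = 11
ans = 11-3 = 8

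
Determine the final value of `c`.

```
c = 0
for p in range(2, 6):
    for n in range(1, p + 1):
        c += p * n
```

p=2,n=1: c = 0+2 = 2
p=2,n=2: c = 2+4 = 6
p=3,n=1: c = 6+3 = 9
p=3,n=2: c = 9+6 = 15
p=3,n=3: c = 15+9 = 24
p=4,n=1: c = 24+4 = 28
p=4,n=2: c = 28+8 = 36
p=4,n=3: c = 36+12 = 48
p=4,n=4: c = 48+16 = 64
p=5,n=1: c = 64+5 = 69
p=5,n=2: c = 69+10 = 79
p=5,n=3: c = 79+15 = 94
p=5,n=4: c = 94+20 = 114
p=5,n=5: c = 114+25 = 139

139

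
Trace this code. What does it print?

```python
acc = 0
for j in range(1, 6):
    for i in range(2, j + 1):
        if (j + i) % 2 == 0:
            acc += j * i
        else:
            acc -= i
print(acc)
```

j=2,i=2: even sum, acc = 0+4 = 4
j=3,i=2: odd sum, acc = 4-2 = 2
j=3,i=3: even sum, acc = 2+9 = 11
j=4,i=2: even sum, acc = 11+8 = 19
j=4,i=3: odd sum, acc = 19-3 = 16
j=4,i=4: even sum, acc = 16+16 = 32
j=5,i=2: odd sum, acc = 32-2 = 30
j=5,i=3: even sum, acc = 30+15 = 45
j=5,i=4: odd sum, acc = 45-4 = 41
j=5,i=5: even sum, acc = 41+25 = 66

66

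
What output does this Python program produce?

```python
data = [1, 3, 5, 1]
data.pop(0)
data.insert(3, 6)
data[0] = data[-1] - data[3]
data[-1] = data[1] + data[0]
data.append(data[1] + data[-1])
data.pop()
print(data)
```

pop(0) removes 1 → [3, 5, 1]
insert 6 at 3 → [3, 5, 1, 6]
data[0] = data[-1]-data[3] = 6-6 = 0 → [0, 5, 1, 6]
data[-1] = data[1]+data[0] = 5+0 = 5 → [0, 5, 1, 5]
append data[1]+data[-1] = 5+5 = 10 → [0, 5, 1, 5, 10]
pop() removes 10 → [0, 5, 1, 5]

[0, 5, 1, 5]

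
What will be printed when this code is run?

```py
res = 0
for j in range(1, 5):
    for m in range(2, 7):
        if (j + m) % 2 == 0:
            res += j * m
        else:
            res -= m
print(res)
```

64

j=1,m=2: odd sum, res = 0-2 = -2
j=1,m=3: even sum, res = (-2)+3 = 1
j=1,m=4: odd sum, res = 1-4 = -3
j=1,m=5: even sum, res = (-3)+5 = 2
j=1,m=6: odd sum, res = 2-6 = -4
j=2,m=2: even sum, res = (-4)+4 = 0
j=2,m=3: odd sum, res = 0-3 = -3
j=2,m=4: even sum, res = (-3)+8 = 5
j=2,m=5: odd sum, res = 5-5 = 0
j=2,m=6: even sum, res = 0+12 = 12
j=3,m=2: odd sum, res = 12-2 = 10
j=3,m=3: even sum, res = 10+9 = 19
j=3,m=4: odd sum, res = 19-4 = 15
j=3,m=5: even sum, res = 15+15 = 30
j=3,m=6: odd sum, res = 30-6 = 24
j=4,m=2: even sum, res = 24+8 = 32
j=4,m=3: odd sum, res = 32-3 = 29
j=4,m=4: even sum, res = 29+16 = 45
j=4,m=5: odd sum, res = 45-5 = 40
j=4,m=6: even sum, res = 40+24 = 64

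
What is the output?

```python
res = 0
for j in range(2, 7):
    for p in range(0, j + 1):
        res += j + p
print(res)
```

165

j=2,p=0: res = 0+2 = 2
j=2,p=1: res = 2+3 = 5
j=2,p=2: res = 5+4 = 9
j=3,p=0: res = 9+3 = 12
j=3,p=1: res = 12+4 = 16
j=3,p=2: res = 16+5 = 21
j=3,p=3: res = 21+6 = 27
j=4,p=0: res = 27+4 = 31
j=4,p=1: res = 31+5 = 36
j=4,p=2: res = 36+6 = 42
j=4,p=3: res = 42+7 = 49
j=4,p=4: res = 49+8 = 57
j=5,p=0: res = 57+5 = 62
j=5,p=1: res = 62+6 = 68
j=5,p=2: res = 68+7 = 75
j=5,p=3: res = 75+8 = 83
j=5,p=4: res = 83+9 = 92
j=5,p=5: res = 92+10 = 102
j=6,p=0: res = 102+6 = 108
j=6,p=1: res = 108+7 = 115
j=6,p=2: res = 115+8 = 123
j=6,p=3: res = 123+9 = 132
j=6,p=4: res = 132+10 = 142
j=6,p=5: res = 142+11 = 153
j=6,p=6: res = 153+12 = 165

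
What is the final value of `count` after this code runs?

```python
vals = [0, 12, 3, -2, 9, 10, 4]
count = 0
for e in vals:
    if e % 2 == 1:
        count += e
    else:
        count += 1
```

e=0: not odd, count = 0+1 = 1
e=12: not odd, count = 1+1 = 2
e=3: odd, count = 2+3 = 5
e=-2: not odd, count = 5+1 = 6
e=9: odd, count = 6+9 = 15
e=10: not odd, count = 15+1 = 16
e=4: not odd, count = 16+1 = 17

17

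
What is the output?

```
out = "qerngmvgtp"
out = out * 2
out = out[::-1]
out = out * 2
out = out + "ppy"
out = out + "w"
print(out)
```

ptgvmgnreqptgvmgnreqptgvmgnreqptgvmgnreqppyw

repeat ×2 → 'qerngmvgtpqerngmvgtp'
reverse → 'ptgvmgnreqptgvmgnreq'
repeat ×2 → 'ptgvmgnreqptgvmgnreqptgvmgnreqptgvmgnreq'
+ 'ppy' → 'ptgvmgnreqptgvmgnreqptgvmgnreqptgvmgnreqppy'
+ 'w' → 'ptgvmgnreqptgvmgnreqptgvmgnreqptgvmgnreqppyw'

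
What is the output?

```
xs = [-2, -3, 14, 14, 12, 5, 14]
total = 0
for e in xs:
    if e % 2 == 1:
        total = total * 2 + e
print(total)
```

e=-2: not odd
e=-3: odd, total = 0*2+(-3) = -3
e=14: not odd
e=14: not odd
e=12: not odd
e=5: odd, total = (-3)*2+5 = -1
e=14: not odd

-1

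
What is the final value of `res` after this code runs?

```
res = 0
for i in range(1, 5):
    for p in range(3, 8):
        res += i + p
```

i=1,p=3: res = 0+4 = 4
i=1,p=4: res = 4+5 = 9
i=1,p=5: res = 9+6 = 15
i=1,p=6: res = 15+7 = 22
i=1,p=7: res = 22+8 = 30
i=2,p=3: res = 30+5 = 35
i=2,p=4: res = 35+6 = 41
i=2,p=5: res = 41+7 = 48
i=2,p=6: res = 48+8 = 56
i=2,p=7: res = 56+9 = 65
i=3,p=3: res = 65+6 = 71
i=3,p=4: res = 71+7 = 78
i=3,p=5: res = 78+8 = 86
i=3,p=6: res = 86+9 = 95
i=3,p=7: res = 95+10 = 105
i=4,p=3: res = 105+7 = 112
i=4,p=4: res = 112+8 = 120
i=4,p=5: res = 120+9 = 129
i=4,p=6: res = 129+10 = 139
i=4,p=7: res = 139+11 = 150

150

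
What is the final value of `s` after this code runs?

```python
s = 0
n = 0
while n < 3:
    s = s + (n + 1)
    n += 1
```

6

n=0: s = 0+1 = 1
n=1: s = 1+2 = 3
n=2: s = 3+3 = 6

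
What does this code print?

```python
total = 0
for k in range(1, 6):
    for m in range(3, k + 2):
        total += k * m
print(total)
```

k=2,m=3: total = 0+6 = 6
k=3,m=3: total = 6+9 = 15
k=3,m=4: total = 15+12 = 27
k=4,m=3: total = 27+12 = 39
k=4,m=4: total = 39+16 = 55
k=4,m=5: total = 55+20 = 75
k=5,m=3: total = 75+15 = 90
k=5,m=4: total = 90+20 = 110
k=5,m=5: total = 110+25 = 135
k=5,m=6: total = 135+30 = 165

165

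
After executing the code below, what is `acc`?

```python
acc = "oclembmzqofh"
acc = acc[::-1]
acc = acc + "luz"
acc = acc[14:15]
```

'z'

reverse → 'hfoqzmbmelco'
+ 'luz' → 'hfoqzmbmelcoluz'
slice [14:15] → 'z'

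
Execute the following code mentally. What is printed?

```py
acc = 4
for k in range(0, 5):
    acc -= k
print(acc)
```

-6

k=0: acc = 4-0 = 4
k=1: acc = 4-1 = 3
k=2: acc = 3-2 = 1
k=3: acc = 1-3 = -2
k=4: acc = (-2)-4 = -6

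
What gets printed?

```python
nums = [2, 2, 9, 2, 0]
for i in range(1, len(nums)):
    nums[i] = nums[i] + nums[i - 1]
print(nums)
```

i=1: nums[1] = 2+2 = 4 → [2, 4, 9, 2, 0]
i=2: nums[2] = 9+4 = 13 → [2, 4, 13, 2, 0]
i=3: nums[3] = 2+13 = 15 → [2, 4, 13, 15, 0]
i=4: nums[4] = 0+15 = 15 → [2, 4, 13, 15, 15]

[2, 4, 13, 15, 15]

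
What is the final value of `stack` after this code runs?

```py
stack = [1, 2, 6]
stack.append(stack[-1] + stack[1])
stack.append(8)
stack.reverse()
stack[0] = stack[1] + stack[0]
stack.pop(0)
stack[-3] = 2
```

append stack[-1]+stack[1] = 6+2 = 8 → [1, 2, 6, 8]
append 8 → [1, 2, 6, 8, 8]
reverse → [8, 8, 6, 2, 1]
stack[0] = stack[1]+stack[0] = 8+8 = 16 → [16, 8, 6, 2, 1]
pop(0) removes 16 → [8, 6, 2, 1]
stack[-3] = 2 → [8, 2, 2, 1]

[8, 2, 2, 1]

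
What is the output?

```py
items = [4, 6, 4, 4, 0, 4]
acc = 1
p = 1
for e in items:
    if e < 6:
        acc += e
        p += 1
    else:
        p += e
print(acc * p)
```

204

e=4: <6, acc = 1+4 = 5; p=2
e=6: not <6; p=8
e=4: <6, acc = 5+4 = 9; p=9
e=4: <6, acc = 9+4 = 13; p=10
e=0: <6, acc = 13+0 = 13; p=11
e=4: <6, acc = 13+4 = 17; p=12
acc*p = 17*12 = 204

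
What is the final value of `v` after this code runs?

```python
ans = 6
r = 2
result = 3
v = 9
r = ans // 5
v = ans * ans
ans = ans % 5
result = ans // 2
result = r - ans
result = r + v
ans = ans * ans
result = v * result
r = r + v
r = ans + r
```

r = 6//5 = 1
v = 6*6 = 36
ans = 6%5 = 1
result = 1//2 = 0
result = 1-1 = 0
result = 1+36 = 37
ans = 1*1 = 1
result = 36*37 = 1332
r = 1+36 = 37
r = 1+37 = 38

36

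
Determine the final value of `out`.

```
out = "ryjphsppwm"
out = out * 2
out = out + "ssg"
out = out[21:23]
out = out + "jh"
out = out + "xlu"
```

repeat ×2 → 'ryjphsppwmryjphsppwm'
+ 'ssg' → 'ryjphsppwmryjphsppwmssg'
slice [21:23] → 'sg'
+ 'jh' → 'sgjh'
+ 'xlu' → 'sgjhxlu'

'sgjhxlu'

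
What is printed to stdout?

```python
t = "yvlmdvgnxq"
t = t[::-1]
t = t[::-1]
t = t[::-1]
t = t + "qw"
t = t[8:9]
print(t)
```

reverse → 'qxngvdmlvy'
reverse → 'yvlmdvgnxq'
reverse → 'qxngvdmlvy'
+ 'qw' → 'qxngvdmlvyqw'
slice [8:9] → 'v'

v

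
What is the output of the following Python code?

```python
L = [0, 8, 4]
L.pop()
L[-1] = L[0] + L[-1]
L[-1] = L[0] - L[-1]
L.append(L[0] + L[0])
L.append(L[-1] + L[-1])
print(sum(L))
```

pop() removes 4 → [0, 8]
L[-1] = L[0]+L[-1] = 0+8 = 8 → [0, 8]
L[-1] = L[0]-L[-1] = 0-8 = -8 → [0, -8]
append L[0]+L[0] = 0+0 = 0 → [0, -8, 0]
append L[-1]+L[-1] = 0+0 = 0 → [0, -8, 0, 0]
sum = -8

-8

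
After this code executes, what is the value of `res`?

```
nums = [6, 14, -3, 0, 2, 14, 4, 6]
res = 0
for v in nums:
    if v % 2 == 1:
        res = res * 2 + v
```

-3

v=6: not odd
v=14: not odd
v=-3: odd, res = 0*2+(-3) = -3
v=0: not odd
v=2: not odd
v=14: not odd
v=4: not odd
v=6: not odd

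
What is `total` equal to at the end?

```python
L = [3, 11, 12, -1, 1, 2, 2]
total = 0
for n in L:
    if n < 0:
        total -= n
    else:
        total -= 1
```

-5

n=3: not <0, total = 0-1 = -1
n=11: not <0, total = (-1)-1 = -2
n=12: not <0, total = (-2)-1 = -3
n=-1: <0, total = (-3)-(-1) = -2
n=1: not <0, total = (-2)-1 = -3
n=2: not <0, total = (-3)-1 = -4
n=2: not <0, total = (-4)-1 = -5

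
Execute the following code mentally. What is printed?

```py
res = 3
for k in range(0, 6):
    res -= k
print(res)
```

-12

k=0: res = 3-0 = 3
k=1: res = 3-1 = 2
k=2: res = 2-2 = 0
k=3: res = 0-3 = -3
k=4: res = (-3)-4 = -7
k=5: res = (-7)-5 = -12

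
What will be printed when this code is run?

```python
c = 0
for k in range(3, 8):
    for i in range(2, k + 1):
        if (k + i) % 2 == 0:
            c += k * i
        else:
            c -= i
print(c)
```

219

k=3,i=2: odd sum, c = 0-2 = -2
k=3,i=3: even sum, c = (-2)+9 = 7
k=4,i=2: even sum, c = 7+8 = 15
k=4,i=3: odd sum, c = 15-3 = 12
k=4,i=4: even sum, c = 12+16 = 28
k=5,i=2: odd sum, c = 28-2 = 26
k=5,i=3: even sum, c = 26+15 = 41
k=5,i=4: odd sum, c = 41-4 = 37
k=5,i=5: even sum, c = 37+25 = 62
k=6,i=2: even sum, c = 62+12 = 74
k=6,i=3: odd sum, c = 74-3 = 71
k=6,i=4: even sum, c = 71+24 = 95
k=6,i=5: odd sum, c = 95-5 = 90
k=6,i=6: even sum, c = 90+36 = 126
k=7,i=2: odd sum, c = 126-2 = 124
k=7,i=3: even sum, c = 124+21 = 145
k=7,i=4: odd sum, c = 145-4 = 141
k=7,i=5: even sum, c = 141+35 = 176
k=7,i=6: odd sum, c = 176-6 = 170
k=7,i=7: even sum, c = 170+49 = 219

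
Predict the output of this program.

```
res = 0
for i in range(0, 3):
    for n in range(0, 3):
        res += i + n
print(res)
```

i=0,n=0: res = 0+0 = 0
i=0,n=1: res = 0+1 = 1
i=0,n=2: res = 1+2 = 3
i=1,n=0: res = 3+1 = 4
i=1,n=1: res = 4+2 = 6
i=1,n=2: res = 6+3 = 9
i=2,n=0: res = 9+2 = 11
i=2,n=1: res = 11+3 = 14
i=2,n=2: res = 14+4 = 18

18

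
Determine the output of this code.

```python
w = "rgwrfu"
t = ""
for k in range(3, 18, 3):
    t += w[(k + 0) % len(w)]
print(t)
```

k=3: add w[3]='r' → 'r'
k=6: add w[0]='r' → 'rr'
k=9: add w[3]='r' → 'rrr'
k=12: add w[0]='r' → 'rrrr'
k=15: add w[3]='r' → 'rrrrr'

rrrrr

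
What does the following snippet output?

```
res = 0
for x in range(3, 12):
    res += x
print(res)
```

63

x=3: res = 0+3 = 3
x=4: res = 3+4 = 7
x=5: res = 7+5 = 12
x=6: res = 12+6 = 18
x=7: res = 18+7 = 25
x=8: res = 25+8 = 33
x=9: res = 33+9 = 42
x=10: res = 42+10 = 52
x=11: res = 52+11 = 63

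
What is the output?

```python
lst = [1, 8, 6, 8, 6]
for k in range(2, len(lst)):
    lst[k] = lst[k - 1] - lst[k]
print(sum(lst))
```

k=2: lst[2] = 8-6 = 2 → [1, 8, 2, 8, 6]
k=3: lst[3] = 2-8 = -6 → [1, 8, 2, -6, 6]
k=4: lst[4] = (-6)-6 = -12 → [1, 8, 2, -6, -12]
sum = -7

-7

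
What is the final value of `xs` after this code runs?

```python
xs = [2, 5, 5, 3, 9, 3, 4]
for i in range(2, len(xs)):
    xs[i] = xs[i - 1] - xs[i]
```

[2, 5, 0, -3, -12, -15, -19]

i=2: xs[2] = 5-5 = 0 → [2, 5, 0, 3, 9, 3, 4]
i=3: xs[3] = 0-3 = -3 → [2, 5, 0, -3, 9, 3, 4]
i=4: xs[4] = (-3)-9 = -12 → [2, 5, 0, -3, -12, 3, 4]
i=5: xs[5] = (-12)-3 = -15 → [2, 5, 0, -3, -12, -15, 4]
i=6: xs[6] = (-15)-4 = -19 → [2, 5, 0, -3, -12, -15, -19]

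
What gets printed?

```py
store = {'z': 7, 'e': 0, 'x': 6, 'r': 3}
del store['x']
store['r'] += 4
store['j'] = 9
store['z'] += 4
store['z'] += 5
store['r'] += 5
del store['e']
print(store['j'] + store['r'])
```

del 'x' → {'z': 7, 'e': 0, 'r': 3}
store['r'] = 3+4 = 7 → {'z': 7, 'e': 0, 'r': 7}
store['j'] = 9 → {'z': 7, 'e': 0, 'r': 7, 'j': 9}
store['z'] = 7+4 = 11 → {'z': 11, 'e': 0, 'r': 7, 'j': 9}
store['z'] = 11+5 = 16 → {'z': 16, 'e': 0, 'r': 7, 'j': 9}
store['r'] = 7+5 = 12 → {'z': 16, 'e': 0, 'r': 12, 'j': 9}
del 'e' → {'z': 16, 'r': 12, 'j': 9}
store['j']+store['r'] = 9+12 = 21

21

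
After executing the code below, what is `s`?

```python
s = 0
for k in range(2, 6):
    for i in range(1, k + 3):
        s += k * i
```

289

k=2,i=1: s = 0+2 = 2
k=2,i=2: s = 2+4 = 6
k=2,i=3: s = 6+6 = 12
k=2,i=4: s = 12+8 = 20
k=3,i=1: s = 20+3 = 23
k=3,i=2: s = 23+6 = 29
k=3,i=3: s = 29+9 = 38
k=3,i=4: s = 38+12 = 50
k=3,i=5: s = 50+15 = 65
k=4,i=1: s = 65+4 = 69
k=4,i=2: s = 69+8 = 77
k=4,i=3: s = 77+12 = 89
k=4,i=4: s = 89+16 = 105
k=4,i=5: s = 105+20 = 125
k=4,i=6: s = 125+24 = 149
k=5,i=1: s = 149+5 = 154
k=5,i=2: s = 154+10 = 164
k=5,i=3: s = 164+15 = 179
k=5,i=4: s = 179+20 = 199
k=5,i=5: s = 199+25 = 224
k=5,i=6: s = 224+30 = 254
k=5,i=7: s = 254+35 = 289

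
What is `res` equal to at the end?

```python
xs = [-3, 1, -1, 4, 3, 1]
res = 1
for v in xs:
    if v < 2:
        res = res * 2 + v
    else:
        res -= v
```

v=-3: <2, res = 1*2+(-3) = -1
v=1: <2, res = (-1)*2+1 = -1
v=-1: <2, res = (-1)*2+(-1) = -3
v=4: not <2, res = (-3)-4 = -7
v=3: not <2, res = (-7)-3 = -10
v=1: <2, res = (-10)*2+1 = -19

-19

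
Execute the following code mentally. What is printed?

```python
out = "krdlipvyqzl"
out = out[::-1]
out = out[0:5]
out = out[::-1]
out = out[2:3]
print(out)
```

reverse → 'lzqyvpildrk'
slice [0:5] → 'lzqyv'
reverse → 'vyqzl'
slice [2:3] → 'q'

q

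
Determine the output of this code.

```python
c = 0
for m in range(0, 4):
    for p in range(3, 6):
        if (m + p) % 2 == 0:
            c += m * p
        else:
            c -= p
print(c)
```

m=0,p=3: odd sum, c = 0-3 = -3
m=0,p=4: even sum, c = (-3)+0 = -3
m=0,p=5: odd sum, c = (-3)-5 = -8
m=1,p=3: even sum, c = (-8)+3 = -5
m=1,p=4: odd sum, c = (-5)-4 = -9
m=1,p=5: even sum, c = (-9)+5 = -4
m=2,p=3: odd sum, c = (-4)-3 = -7
m=2,p=4: even sum, c = (-7)+8 = 1
m=2,p=5: odd sum, c = 1-5 = -4
m=3,p=3: even sum, c = (-4)+9 = 5
m=3,p=4: odd sum, c = 5-4 = 1
m=3,p=5: even sum, c = 1+15 = 16

16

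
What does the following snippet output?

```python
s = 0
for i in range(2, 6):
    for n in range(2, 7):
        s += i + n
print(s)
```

150

i=2,n=2: s = 0+4 = 4
i=2,n=3: s = 4+5 = 9
i=2,n=4: s = 9+6 = 15
i=2,n=5: s = 15+7 = 22
i=2,n=6: s = 22+8 = 30
i=3,n=2: s = 30+5 = 35
i=3,n=3: s = 35+6 = 41
i=3,n=4: s = 41+7 = 48
i=3,n=5: s = 48+8 = 56
i=3,n=6: s = 56+9 = 65
i=4,n=2: s = 65+6 = 71
i=4,n=3: s = 71+7 = 78
i=4,n=4: s = 78+8 = 86
i=4,n=5: s = 86+9 = 95
i=4,n=6: s = 95+10 = 105
i=5,n=2: s = 105+7 = 112
i=5,n=3: s = 112+8 = 120
i=5,n=4: s = 120+9 = 129
i=5,n=5: s = 129+10 = 139
i=5,n=6: s = 139+11 = 150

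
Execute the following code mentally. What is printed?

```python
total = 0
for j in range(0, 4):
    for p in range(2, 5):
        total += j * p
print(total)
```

54

j=0,p=2: total = 0+0 = 0
j=0,p=3: total = 0+0 = 0
j=0,p=4: total = 0+0 = 0
j=1,p=2: total = 0+2 = 2
j=1,p=3: total = 2+3 = 5
j=1,p=4: total = 5+4 = 9
j=2,p=2: total = 9+4 = 13
j=2,p=3: total = 13+6 = 19
j=2,p=4: total = 19+8 = 27
j=3,p=2: total = 27+6 = 33
j=3,p=3: total = 33+9 = 42
j=3,p=4: total = 42+12 = 54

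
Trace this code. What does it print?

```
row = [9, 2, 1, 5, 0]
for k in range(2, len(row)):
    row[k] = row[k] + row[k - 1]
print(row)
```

[9, 2, 3, 8, 8]

k=2: row[2] = 1+2 = 3 → [9, 2, 3, 5, 0]
k=3: row[3] = 5+3 = 8 → [9, 2, 3, 8, 0]
k=4: row[4] = 0+8 = 8 → [9, 2, 3, 8, 8]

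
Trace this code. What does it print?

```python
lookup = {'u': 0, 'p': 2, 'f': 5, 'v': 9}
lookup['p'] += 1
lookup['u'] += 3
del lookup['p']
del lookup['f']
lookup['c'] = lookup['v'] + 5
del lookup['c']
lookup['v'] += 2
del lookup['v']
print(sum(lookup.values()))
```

lookup['p'] = 2+1 = 3 → {'u': 0, 'p': 3, 'f': 5, 'v': 9}
lookup['u'] = 0+3 = 3 → {'u': 3, 'p': 3, 'f': 5, 'v': 9}
del 'p' → {'u': 3, 'f': 5, 'v': 9}
del 'f' → {'u': 3, 'v': 9}
lookup['c'] = lookup['v']+5 = 14 → {'u': 3, 'v': 9, 'c': 14}
del 'c' → {'u': 3, 'v': 9}
lookup['v'] = 9+2 = 11 → {'u': 3, 'v': 11}
del 'v' → {'u': 3}
sum of values = 3

3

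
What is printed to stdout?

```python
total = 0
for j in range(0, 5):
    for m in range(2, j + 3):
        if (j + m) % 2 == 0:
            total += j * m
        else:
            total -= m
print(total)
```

j=0,m=2: even sum, total = 0+0 = 0
j=1,m=2: odd sum, total = 0-2 = -2
j=1,m=3: even sum, total = (-2)+3 = 1
j=2,m=2: even sum, total = 1+4 = 5
j=2,m=3: odd sum, total = 5-3 = 2
j=2,m=4: even sum, total = 2+8 = 10
j=3,m=2: odd sum, total = 10-2 = 8
j=3,m=3: even sum, total = 8+9 = 17
j=3,m=4: odd sum, total = 17-4 = 13
j=3,m=5: even sum, total = 13+15 = 28
j=4,m=2: even sum, total = 28+8 = 36
j=4,m=3: odd sum, total = 36-3 = 33
j=4,m=4: even sum, total = 33+16 = 49
j=4,m=5: odd sum, total = 49-5 = 44
j=4,m=6: even sum, total = 44+24 = 68

68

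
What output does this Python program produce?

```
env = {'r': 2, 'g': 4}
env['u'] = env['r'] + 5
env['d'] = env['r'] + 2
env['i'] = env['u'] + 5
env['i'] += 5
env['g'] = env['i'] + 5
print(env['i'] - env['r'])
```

env['u'] = env['r']+5 = 7 → {'r': 2, 'g': 4, 'u': 7}
env['d'] = env['r']+2 = 4 → {'r': 2, 'g': 4, 'u': 7, 'd': 4}
env['i'] = env['u']+5 = 12 → {'r': 2, 'g': 4, 'u': 7, 'd': 4, 'i': 12}
env['i'] = 12+5 = 17 → {'r': 2, 'g': 4, 'u': 7, 'd': 4, 'i': 17}
env['g'] = env['i']+5 = 22 → {'r': 2, 'g': 22, 'u': 7, 'd': 4, 'i': 17}
env['i']-env['r'] = 17-2 = 15

15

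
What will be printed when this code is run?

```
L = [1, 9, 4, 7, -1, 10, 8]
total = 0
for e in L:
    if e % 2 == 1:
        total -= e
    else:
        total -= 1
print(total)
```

e=1: odd, total = 0-1 = -1
e=9: odd, total = (-1)-9 = -10
e=4: not odd, total = (-10)-1 = -11
e=7: odd, total = (-11)-7 = -18
e=-1: odd, total = (-18)-(-1) = -17
e=10: not odd, total = (-17)-1 = -18
e=8: not odd, total = (-18)-1 = -19

-19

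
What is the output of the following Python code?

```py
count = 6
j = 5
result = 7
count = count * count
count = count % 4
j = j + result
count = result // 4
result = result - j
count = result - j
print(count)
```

count = 6*6 = 36
count = 36%4 = 0
j = 5+7 = 12
count = 7//4 = 1
result = 7-12 = -5
count = (-5)-12 = -17

-17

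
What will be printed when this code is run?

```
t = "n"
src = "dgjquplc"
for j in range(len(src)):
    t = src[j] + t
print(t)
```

j=0: prepend 'd' → 'dn'
j=1: prepend 'g' → 'gdn'
j=2: prepend 'j' → 'jgdn'
j=3: prepend 'q' → 'qjgdn'
j=4: prepend 'u' → 'uqjgdn'
j=5: prepend 'p' → 'puqjgdn'
j=6: prepend 'l' → 'lpuqjgdn'
j=7: prepend 'c' → 'clpuqjgdn'

clpuqjgdn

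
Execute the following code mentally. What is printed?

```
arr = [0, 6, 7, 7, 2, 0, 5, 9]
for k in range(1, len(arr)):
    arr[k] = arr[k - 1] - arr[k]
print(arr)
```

k=1: arr[1] = 0-6 = -6 → [0, -6, 7, 7, 2, 0, 5, 9]
k=2: arr[2] = (-6)-7 = -13 → [0, -6, -13, 7, 2, 0, 5, 9]
k=3: arr[3] = (-13)-7 = -20 → [0, -6, -13, -20, 2, 0, 5, 9]
k=4: arr[4] = (-20)-2 = -22 → [0, -6, -13, -20, -22, 0, 5, 9]
k=5: arr[5] = (-22)-0 = -22 → [0, -6, -13, -20, -22, -22, 5, 9]
k=6: arr[6] = (-22)-5 = -27 → [0, -6, -13, -20, -22, -22, -27, 9]
k=7: arr[7] = (-27)-9 = -36 → [0, -6, -13, -20, -22, -22, -27, -36]

[0, -6, -13, -20, -22, -22, -27, -36]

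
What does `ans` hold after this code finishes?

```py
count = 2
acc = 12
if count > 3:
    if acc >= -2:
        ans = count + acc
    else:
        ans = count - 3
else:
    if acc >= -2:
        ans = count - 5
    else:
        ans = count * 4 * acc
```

-3

count=2, acc=12
count > 3 is False; acc >= -2 is True
→ ans = count - 5 = -3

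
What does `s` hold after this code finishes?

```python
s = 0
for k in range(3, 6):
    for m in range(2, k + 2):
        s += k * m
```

k=3,m=2: s = 0+6 = 6
k=3,m=3: s = 6+9 = 15
k=3,m=4: s = 15+12 = 27
k=4,m=2: s = 27+8 = 35
k=4,m=3: s = 35+12 = 47
k=4,m=4: s = 47+16 = 63
k=4,m=5: s = 63+20 = 83
k=5,m=2: s = 83+10 = 93
k=5,m=3: s = 93+15 = 108
k=5,m=4: s = 108+20 = 128
k=5,m=5: s = 128+25 = 153
k=5,m=6: s = 153+30 = 183

183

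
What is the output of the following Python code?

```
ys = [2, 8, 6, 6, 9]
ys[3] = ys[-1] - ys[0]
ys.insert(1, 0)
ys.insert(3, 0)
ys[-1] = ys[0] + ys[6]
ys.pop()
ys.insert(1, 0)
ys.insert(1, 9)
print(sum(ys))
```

32

ys[3] = ys[-1]-ys[0] = 9-2 = 7 → [2, 8, 6, 7, 9]
insert 0 at 1 → [2, 0, 8, 6, 7, 9]
insert 0 at 3 → [2, 0, 8, 0, 6, 7, 9]
ys[-1] = ys[0]+ys[6] = 2+9 = 11 → [2, 0, 8, 0, 6, 7, 11]
pop() removes 11 → [2, 0, 8, 0, 6, 7]
insert 0 at 1 → [2, 0, 0, 8, 0, 6, 7]
insert 9 at 1 → [2, 9, 0, 0, 8, 0, 6, 7]
sum = 32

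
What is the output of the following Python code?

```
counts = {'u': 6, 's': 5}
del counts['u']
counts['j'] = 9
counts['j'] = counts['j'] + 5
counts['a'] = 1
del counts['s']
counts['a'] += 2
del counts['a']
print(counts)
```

del 'u' → {'s': 5}
counts['j'] = 9 → {'s': 5, 'j': 9}
counts['j'] = counts['j']+5 = 14 → {'s': 5, 'j': 14}
counts['a'] = 1 → {'s': 5, 'j': 14, 'a': 1}
del 's' → {'j': 14, 'a': 1}
counts['a'] = 1+2 = 3 → {'j': 14, 'a': 3}
del 'a' → {'j': 14}

{'j': 14}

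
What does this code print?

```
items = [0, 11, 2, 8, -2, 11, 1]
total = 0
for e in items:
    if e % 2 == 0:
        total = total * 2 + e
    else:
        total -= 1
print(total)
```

e=0: even, total = 0*2+0 = 0
e=11: not even, total = 0-1 = -1
e=2: even, total = (-1)*2+2 = 0
e=8: even, total = 0*2+8 = 8
e=-2: even, total = 8*2+(-2) = 14
e=11: not even, total = 14-1 = 13
e=1: not even, total = 13-1 = 12

12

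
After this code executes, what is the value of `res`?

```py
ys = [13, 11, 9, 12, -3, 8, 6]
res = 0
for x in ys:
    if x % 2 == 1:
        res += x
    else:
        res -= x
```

4

x=13: odd, res = 0+13 = 13
x=11: odd, res = 13+11 = 24
x=9: odd, res = 24+9 = 33
x=12: not odd, res = 33-12 = 21
x=-3: odd, res = 21+(-3) = 18
x=8: not odd, res = 18-8 = 10
x=6: not odd, res = 10-6 = 4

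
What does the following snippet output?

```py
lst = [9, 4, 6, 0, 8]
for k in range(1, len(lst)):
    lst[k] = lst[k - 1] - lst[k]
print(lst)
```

[9, 5, -1, -1, -9]

k=1: lst[1] = 9-4 = 5 → [9, 5, 6, 0, 8]
k=2: lst[2] = 5-6 = -1 → [9, 5, -1, 0, 8]
k=3: lst[3] = (-1)-0 = -1 → [9, 5, -1, -1, 8]
k=4: lst[4] = (-1)-8 = -9 → [9, 5, -1, -1, -9]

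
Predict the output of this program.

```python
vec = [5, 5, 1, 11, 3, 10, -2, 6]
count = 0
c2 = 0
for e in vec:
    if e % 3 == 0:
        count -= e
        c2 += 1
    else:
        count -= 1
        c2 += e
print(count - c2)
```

-47

e=5: not %3==0, count = 0-1 = -1; c2=5
e=5: not %3==0, count = (-1)-1 = -2; c2=10
e=1: not %3==0, count = (-2)-1 = -3; c2=11
e=11: not %3==0, count = (-3)-1 = -4; c2=22
e=3: %3==0, count = (-4)-3 = -7; c2=23
e=10: not %3==0, count = (-7)-1 = -8; c2=33
e=-2: not %3==0, count = (-8)-1 = -9; c2=31
e=6: %3==0, count = (-9)-6 = -15; c2=32
count-c2 = (-15)-32 = -47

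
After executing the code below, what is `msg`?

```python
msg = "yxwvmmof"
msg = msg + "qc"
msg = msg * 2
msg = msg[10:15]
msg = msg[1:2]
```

'x'

+ 'qc' → 'yxwvmmofqc'
repeat ×2 → 'yxwvmmofqcyxwvmmofqc'
slice [10:15] → 'yxwvm'
slice [1:2] → 'x'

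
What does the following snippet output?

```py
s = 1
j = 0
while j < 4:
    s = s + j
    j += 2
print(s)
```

j=0: s = 1+0 = 1
j=2: s = 1+2 = 3

3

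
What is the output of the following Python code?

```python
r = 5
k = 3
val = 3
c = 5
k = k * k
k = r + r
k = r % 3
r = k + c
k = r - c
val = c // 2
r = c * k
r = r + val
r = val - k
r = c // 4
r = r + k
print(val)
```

2

k = 3*3 = 9
k = 5+5 = 10
k = 5%3 = 2
r = 2+5 = 7
k = 7-5 = 2
val = 5//2 = 2
r = 5*2 = 10
r = 10+2 = 12
r = 2-2 = 0
r = 5//4 = 1
r = 1+2 = 3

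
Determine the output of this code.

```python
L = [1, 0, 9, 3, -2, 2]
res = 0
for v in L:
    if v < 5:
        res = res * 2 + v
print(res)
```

v=1: <5, res = 0*2+1 = 1
v=0: <5, res = 1*2+0 = 2
v=9: not <5
v=3: <5, res = 2*2+3 = 7
v=-2: <5, res = 7*2+(-2) = 12
v=2: <5, res = 12*2+2 = 26

26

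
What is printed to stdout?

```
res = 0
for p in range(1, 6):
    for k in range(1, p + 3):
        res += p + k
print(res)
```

165

p=1,k=1: res = 0+2 = 2
p=1,k=2: res = 2+3 = 5
p=1,k=3: res = 5+4 = 9
p=2,k=1: res = 9+3 = 12
p=2,k=2: res = 12+4 = 16
p=2,k=3: res = 16+5 = 21
p=2,k=4: res = 21+6 = 27
p=3,k=1: res = 27+4 = 31
p=3,k=2: res = 31+5 = 36
p=3,k=3: res = 36+6 = 42
p=3,k=4: res = 42+7 = 49
p=3,k=5: res = 49+8 = 57
p=4,k=1: res = 57+5 = 62
p=4,k=2: res = 62+6 = 68
p=4,k=3: res = 68+7 = 75
p=4,k=4: res = 75+8 = 83
p=4,k=5: res = 83+9 = 92
p=4,k=6: res = 92+10 = 102
p=5,k=1: res = 102+6 = 108
p=5,k=2: res = 108+7 = 115
p=5,k=3: res = 115+8 = 123
p=5,k=4: res = 123+9 = 132
p=5,k=5: res = 132+10 = 142
p=5,k=6: res = 142+11 = 153
p=5,k=7: res = 153+12 = 165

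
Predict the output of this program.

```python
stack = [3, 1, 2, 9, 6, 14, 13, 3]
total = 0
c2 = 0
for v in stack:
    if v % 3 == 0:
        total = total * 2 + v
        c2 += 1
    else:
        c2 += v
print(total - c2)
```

41

v=3: %3==0, total = 0*2+3 = 3; c2=1
v=1: not %3==0; c2=2
v=2: not %3==0; c2=4
v=9: %3==0, total = 3*2+9 = 15; c2=5
v=6: %3==0, total = 15*2+6 = 36; c2=6
v=14: not %3==0; c2=20
v=13: not %3==0; c2=33
v=3: %3==0, total = 36*2+3 = 75; c2=34
total-c2 = 75-34 = 41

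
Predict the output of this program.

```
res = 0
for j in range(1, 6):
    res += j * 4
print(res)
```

60

j=1: res = 0+1*4 = 4
j=2: res = 4+2*4 = 12
j=3: res = 12+3*4 = 24
j=4: res = 24+4*4 = 40
j=5: res = 40+5*4 = 60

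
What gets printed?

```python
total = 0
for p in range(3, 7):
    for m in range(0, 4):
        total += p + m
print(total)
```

p=3,m=0: total = 0+3 = 3
p=3,m=1: total = 3+4 = 7
p=3,m=2: total = 7+5 = 12
p=3,m=3: total = 12+6 = 18
p=4,m=0: total = 18+4 = 22
p=4,m=1: total = 22+5 = 27
p=4,m=2: total = 27+6 = 33
p=4,m=3: total = 33+7 = 40
p=5,m=0: total = 40+5 = 45
p=5,m=1: total = 45+6 = 51
p=5,m=2: total = 51+7 = 58
p=5,m=3: total = 58+8 = 66
p=6,m=0: total = 66+6 = 72
p=6,m=1: total = 72+7 = 79
p=6,m=2: total = 79+8 = 87
p=6,m=3: total = 87+9 = 96

96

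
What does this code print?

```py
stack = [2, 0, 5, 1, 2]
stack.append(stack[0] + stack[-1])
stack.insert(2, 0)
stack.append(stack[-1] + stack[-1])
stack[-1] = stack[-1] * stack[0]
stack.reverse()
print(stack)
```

append stack[0]+stack[-1] = 2+2 = 4 → [2, 0, 5, 1, 2, 4]
insert 0 at 2 → [2, 0, 0, 5, 1, 2, 4]
append stack[-1]+stack[-1] = 4+4 = 8 → [2, 0, 0, 5, 1, 2, 4, 8]
stack[-1] = stack[-1]*stack[0] = 8*2 = 16 → [2, 0, 0, 5, 1, 2, 4, 16]
reverse → [16, 4, 2, 1, 5, 0, 0, 2]

[16, 4, 2, 1, 5, 0, 0, 2]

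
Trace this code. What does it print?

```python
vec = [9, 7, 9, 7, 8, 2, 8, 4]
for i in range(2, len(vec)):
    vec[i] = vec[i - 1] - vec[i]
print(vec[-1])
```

-31

i=2: vec[2] = 7-9 = -2 → [9, 7, -2, 7, 8, 2, 8, 4]
i=3: vec[3] = (-2)-7 = -9 → [9, 7, -2, -9, 8, 2, 8, 4]
i=4: vec[4] = (-9)-8 = -17 → [9, 7, -2, -9, -17, 2, 8, 4]
i=5: vec[5] = (-17)-2 = -19 → [9, 7, -2, -9, -17, -19, 8, 4]
i=6: vec[6] = (-19)-8 = -27 → [9, 7, -2, -9, -17, -19, -27, 4]
i=7: vec[7] = (-27)-4 = -31 → [9, 7, -2, -9, -17, -19, -27, -31]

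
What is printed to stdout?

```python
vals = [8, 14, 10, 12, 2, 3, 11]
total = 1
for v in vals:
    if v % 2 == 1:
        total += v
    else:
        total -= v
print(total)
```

v=8: not odd, total = 1-8 = -7
v=14: not odd, total = (-7)-14 = -21
v=10: not odd, total = (-21)-10 = -31
v=12: not odd, total = (-31)-12 = -43
v=2: not odd, total = (-43)-2 = -45
v=3: odd, total = (-45)+3 = -42
v=11: odd, total = (-42)+11 = -31

-31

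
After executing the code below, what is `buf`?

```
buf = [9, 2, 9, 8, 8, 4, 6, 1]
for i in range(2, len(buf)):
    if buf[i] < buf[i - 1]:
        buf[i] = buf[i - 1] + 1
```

i=2: 9>=2, unchanged → [9, 2, 9, 8, 8, 4, 6, 1]
i=3: 8<9, buf[3] = 9+1 = 10 → [9, 2, 9, 10, 8, 4, 6, 1]
i=4: 8<10, buf[4] = 10+1 = 11 → [9, 2, 9, 10, 11, 4, 6, 1]
i=5: 4<11, buf[5] = 11+1 = 12 → [9, 2, 9, 10, 11, 12, 6, 1]
i=6: 6<12, buf[6] = 12+1 = 13 → [9, 2, 9, 10, 11, 12, 13, 1]
i=7: 1<13, buf[7] = 13+1 = 14 → [9, 2, 9, 10, 11, 12, 13, 14]

[9, 2, 9, 10, 11, 12, 13, 14]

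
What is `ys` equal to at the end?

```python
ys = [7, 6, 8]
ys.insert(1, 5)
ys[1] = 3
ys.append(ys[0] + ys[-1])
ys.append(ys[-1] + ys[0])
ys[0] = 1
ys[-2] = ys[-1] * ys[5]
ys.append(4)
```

[1, 3, 6, 8, 484, 22, 4]

insert 5 at 1 → [7, 5, 6, 8]
ys[1] = 3 → [7, 3, 6, 8]
append ys[0]+ys[-1] = 7+8 = 15 → [7, 3, 6, 8, 15]
append ys[-1]+ys[0] = 15+7 = 22 → [7, 3, 6, 8, 15, 22]
ys[0] = 1 → [1, 3, 6, 8, 15, 22]
ys[-2] = ys[-1]*ys[5] = 22*22 = 484 → [1, 3, 6, 8, 484, 22]
append 4 → [1, 3, 6, 8, 484, 22, 4]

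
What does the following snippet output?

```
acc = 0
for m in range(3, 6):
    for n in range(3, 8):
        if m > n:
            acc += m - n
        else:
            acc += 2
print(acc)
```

28

m=3,n=3: not 3>3, acc = 0+2 = 2
m=3,n=4: not 3>4, acc = 2+2 = 4
m=3,n=5: not 3>5, acc = 4+2 = 6
m=3,n=6: not 3>6, acc = 6+2 = 8
m=3,n=7: not 3>7, acc = 8+2 = 10
m=4,n=3: 4>3, acc = 10+1 = 11
m=4,n=4: not 4>4, acc = 11+2 = 13
m=4,n=5: not 4>5, acc = 13+2 = 15
m=4,n=6: not 4>6, acc = 15+2 = 17
m=4,n=7: not 4>7, acc = 17+2 = 19
m=5,n=3: 5>3, acc = 19+2 = 21
m=5,n=4: 5>4, acc = 21+1 = 22
m=5,n=5: not 5>5, acc = 22+2 = 24
m=5,n=6: not 5>6, acc = 24+2 = 26
m=5,n=7: not 5>7, acc = 26+2 = 28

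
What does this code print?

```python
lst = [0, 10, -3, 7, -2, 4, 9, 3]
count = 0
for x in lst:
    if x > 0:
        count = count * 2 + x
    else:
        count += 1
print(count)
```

x=0: not >0, count = 0+1 = 1
x=10: >0, count = 1*2+10 = 12
x=-3: not >0, count = 12+1 = 13
x=7: >0, count = 13*2+7 = 33
x=-2: not >0, count = 33+1 = 34
x=4: >0, count = 34*2+4 = 72
x=9: >0, count = 72*2+9 = 153
x=3: >0, count = 153*2+3 = 309

309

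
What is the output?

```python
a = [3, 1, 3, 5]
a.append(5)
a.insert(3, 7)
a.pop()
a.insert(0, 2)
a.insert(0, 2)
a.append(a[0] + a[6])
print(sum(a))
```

30

append 5 → [3, 1, 3, 5, 5]
insert 7 at 3 → [3, 1, 3, 7, 5, 5]
pop() removes 5 → [3, 1, 3, 7, 5]
insert 2 at 0 → [2, 3, 1, 3, 7, 5]
insert 2 at 0 → [2, 2, 3, 1, 3, 7, 5]
append a[0]+a[6] = 2+5 = 7 → [2, 2, 3, 1, 3, 7, 5, 7]
sum = 30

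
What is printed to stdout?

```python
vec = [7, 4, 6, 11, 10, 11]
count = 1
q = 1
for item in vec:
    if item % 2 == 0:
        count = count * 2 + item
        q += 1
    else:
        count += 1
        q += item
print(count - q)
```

24

item=7: not even, count = 1+1 = 2; q=8
item=4: even, count = 2*2+4 = 8; q=9
item=6: even, count = 8*2+6 = 22; q=10
item=11: not even, count = 22+1 = 23; q=21
item=10: even, count = 23*2+10 = 56; q=22
item=11: not even, count = 56+1 = 57; q=33
count-q = 57-33 = 24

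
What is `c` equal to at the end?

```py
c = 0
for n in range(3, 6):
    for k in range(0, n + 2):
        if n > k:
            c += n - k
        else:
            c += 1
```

n=3,k=0: 3>0, c = 0+3 = 3
n=3,k=1: 3>1, c = 3+2 = 5
n=3,k=2: 3>2, c = 5+1 = 6
n=3,k=3: not 3>3, c = 6+1 = 7
n=3,k=4: not 3>4, c = 7+1 = 8
n=4,k=0: 4>0, c = 8+4 = 12
n=4,k=1: 4>1, c = 12+3 = 15
n=4,k=2: 4>2, c = 15+2 = 17
n=4,k=3: 4>3, c = 17+1 = 18
n=4,k=4: not 4>4, c = 18+1 = 19
n=4,k=5: not 4>5, c = 19+1 = 20
n=5,k=0: 5>0, c = 20+5 = 25
n=5,k=1: 5>1, c = 25+4 = 29
n=5,k=2: 5>2, c = 29+3 = 32
n=5,k=3: 5>3, c = 32+2 = 34
n=5,k=4: 5>4, c = 34+1 = 35
n=5,k=5: not 5>5, c = 35+1 = 36
n=5,k=6: not 5>6, c = 36+1 = 37

37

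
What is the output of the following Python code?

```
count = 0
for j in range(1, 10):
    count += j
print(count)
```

j=1: count = 0+1 = 1
j=2: count = 1+2 = 3
j=3: count = 3+3 = 6
j=4: count = 6+4 = 10
j=5: count = 10+5 = 15
j=6: count = 15+6 = 21
j=7: count = 21+7 = 28
j=8: count = 28+8 = 36
j=9: count = 36+9 = 45

45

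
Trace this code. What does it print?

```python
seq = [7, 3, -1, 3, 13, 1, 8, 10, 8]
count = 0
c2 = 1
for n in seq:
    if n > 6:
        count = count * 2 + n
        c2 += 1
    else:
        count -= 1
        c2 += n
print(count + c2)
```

232

n=7: >6, count = 0*2+7 = 7; c2=2
n=3: not >6, count = 7-1 = 6; c2=5
n=-1: not >6, count = 6-1 = 5; c2=4
n=3: not >6, count = 5-1 = 4; c2=7
n=13: >6, count = 4*2+13 = 21; c2=8
n=1: not >6, count = 21-1 = 20; c2=9
n=8: >6, count = 20*2+8 = 48; c2=10
n=10: >6, count = 48*2+10 = 106; c2=11
n=8: >6, count = 106*2+8 = 220; c2=12
count+c2 = 220+12 = 232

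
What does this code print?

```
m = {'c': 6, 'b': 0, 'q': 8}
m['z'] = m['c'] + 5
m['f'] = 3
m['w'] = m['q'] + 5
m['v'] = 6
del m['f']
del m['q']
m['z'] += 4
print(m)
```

m['z'] = m['c']+5 = 11 → {'c': 6, 'b': 0, 'q': 8, 'z': 11}
m['f'] = 3 → {'c': 6, 'b': 0, 'q': 8, 'z': 11, 'f': 3}
m['w'] = m['q']+5 = 13 → {'c': 6, 'b': 0, 'q': 8, 'z': 11, 'f': 3, 'w': 13}
m['v'] = 6 → {'c': 6, 'b': 0, 'q': 8, 'z': 11, 'f': 3, 'w': 13, 'v': 6}
del 'f' → {'c': 6, 'b': 0, 'q': 8, 'z': 11, 'w': 13, 'v': 6}
del 'q' → {'c': 6, 'b': 0, 'z': 11, 'w': 13, 'v': 6}
m['z'] = 11+4 = 15 → {'c': 6, 'b': 0, 'z': 15, 'w': 13, 'v': 6}

{'c': 6, 'b': 0, 'z': 15, 'w': 13, 'v': 6}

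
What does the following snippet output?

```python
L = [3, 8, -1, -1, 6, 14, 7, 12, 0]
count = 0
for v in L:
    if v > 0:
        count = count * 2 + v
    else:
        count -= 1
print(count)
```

321

v=3: >0, count = 0*2+3 = 3
v=8: >0, count = 3*2+8 = 14
v=-1: not >0, count = 14-1 = 13
v=-1: not >0, count = 13-1 = 12
v=6: >0, count = 12*2+6 = 30
v=14: >0, count = 30*2+14 = 74
v=7: >0, count = 74*2+7 = 155
v=12: >0, count = 155*2+12 = 322
v=0: not >0, count = 322-1 = 321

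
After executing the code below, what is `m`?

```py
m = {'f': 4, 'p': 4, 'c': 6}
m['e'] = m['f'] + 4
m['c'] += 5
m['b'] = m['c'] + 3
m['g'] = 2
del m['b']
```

{'f': 4, 'p': 4, 'c': 11, 'e': 8, 'g': 2}

m['e'] = m['f']+4 = 8 → {'f': 4, 'p': 4, 'c': 6, 'e': 8}
m['c'] = 6+5 = 11 → {'f': 4, 'p': 4, 'c': 11, 'e': 8}
m['b'] = m['c']+3 = 14 → {'f': 4, 'p': 4, 'c': 11, 'e': 8, 'b': 14}
m['g'] = 2 → {'f': 4, 'p': 4, 'c': 11, 'e': 8, 'b': 14, 'g': 2}
del 'b' → {'f': 4, 'p': 4, 'c': 11, 'e': 8, 'g': 2}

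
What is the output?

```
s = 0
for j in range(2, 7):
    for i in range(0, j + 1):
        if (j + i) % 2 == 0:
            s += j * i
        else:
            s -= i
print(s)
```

135

j=2,i=0: even sum, s = 0+0 = 0
j=2,i=1: odd sum, s = 0-1 = -1
j=2,i=2: even sum, s = (-1)+4 = 3
j=3,i=0: odd sum, s = 3-0 = 3
j=3,i=1: even sum, s = 3+3 = 6
j=3,i=2: odd sum, s = 6-2 = 4
j=3,i=3: even sum, s = 4+9 = 13
j=4,i=0: even sum, s = 13+0 = 13
j=4,i=1: odd sum, s = 13-1 = 12
j=4,i=2: even sum, s = 12+8 = 20
j=4,i=3: odd sum, s = 20-3 = 17
j=4,i=4: even sum, s = 17+16 = 33
j=5,i=0: odd sum, s = 33-0 = 33
j=5,i=1: even sum, s = 33+5 = 38
j=5,i=2: odd sum, s = 38-2 = 36
j=5,i=3: even sum, s = 36+15 = 51
j=5,i=4: odd sum, s = 51-4 = 47
j=5,i=5: even sum, s = 47+25 = 72
j=6,i=0: even sum, s = 72+0 = 72
j=6,i=1: odd sum, s = 72-1 = 71
j=6,i=2: even sum, s = 71+12 = 83
j=6,i=3: odd sum, s = 83-3 = 80
j=6,i=4: even sum, s = 80+24 = 104
j=6,i=5: odd sum, s = 104-5 = 99
j=6,i=6: even sum, s = 99+36 = 135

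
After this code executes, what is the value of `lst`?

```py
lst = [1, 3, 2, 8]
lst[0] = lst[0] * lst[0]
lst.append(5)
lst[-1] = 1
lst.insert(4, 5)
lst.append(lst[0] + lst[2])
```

[1, 3, 2, 8, 5, 1, 3]

lst[0] = lst[0]*lst[0] = 1*1 = 1 → [1, 3, 2, 8]
append 5 → [1, 3, 2, 8, 5]
lst[-1] = 1 → [1, 3, 2, 8, 1]
insert 5 at 4 → [1, 3, 2, 8, 5, 1]
append lst[0]+lst[2] = 1+2 = 3 → [1, 3, 2, 8, 5, 1, 3]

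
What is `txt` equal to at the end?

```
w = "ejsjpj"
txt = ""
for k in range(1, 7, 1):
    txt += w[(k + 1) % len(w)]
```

k=1: add w[2]='s' → 's'
k=2: add w[3]='j' → 'sj'
k=3: add w[4]='p' → 'sjp'
k=4: add w[5]='j' → 'sjpj'
k=5: add w[0]='e' → 'sjpje'
k=6: add w[1]='j' → 'sjpjej'

'sjpjej'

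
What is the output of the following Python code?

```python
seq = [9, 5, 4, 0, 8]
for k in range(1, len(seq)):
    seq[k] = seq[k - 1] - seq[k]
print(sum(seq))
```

5

k=1: seq[1] = 9-5 = 4 → [9, 4, 4, 0, 8]
k=2: seq[2] = 4-4 = 0 → [9, 4, 0, 0, 8]
k=3: seq[3] = 0-0 = 0 → [9, 4, 0, 0, 8]
k=4: seq[4] = 0-8 = -8 → [9, 4, 0, 0, -8]
sum = 5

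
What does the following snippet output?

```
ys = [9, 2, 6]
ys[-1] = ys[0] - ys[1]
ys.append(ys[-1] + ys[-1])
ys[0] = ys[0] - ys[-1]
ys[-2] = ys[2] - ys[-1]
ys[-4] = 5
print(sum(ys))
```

14

ys[-1] = ys[0]-ys[1] = 9-2 = 7 → [9, 2, 7]
append ys[-1]+ys[-1] = 7+7 = 14 → [9, 2, 7, 14]
ys[0] = ys[0]-ys[-1] = 9-14 = -5 → [-5, 2, 7, 14]
ys[-2] = ys[2]-ys[-1] = 7-14 = -7 → [-5, 2, -7, 14]
ys[-4] = 5 → [5, 2, -7, 14]
sum = 14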